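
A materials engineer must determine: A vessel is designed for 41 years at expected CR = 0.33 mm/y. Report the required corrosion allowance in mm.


Corrosion allowance = CR × design life
CA = 0.33 * 41 = 13.53 mm

13.53 mm


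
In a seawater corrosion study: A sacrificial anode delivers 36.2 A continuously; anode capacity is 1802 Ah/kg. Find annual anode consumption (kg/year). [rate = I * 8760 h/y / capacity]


Annual consumption = current * hours per year / capacity
Rate = 36.2 * 8760 / 1802 = 176.0 kg/year

176.0 kg/year


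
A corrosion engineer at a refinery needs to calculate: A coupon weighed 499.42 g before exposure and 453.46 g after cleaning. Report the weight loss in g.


Weight loss = initial − final
WL = 499.42 − 453.46 = 45.96 g

45.96 g


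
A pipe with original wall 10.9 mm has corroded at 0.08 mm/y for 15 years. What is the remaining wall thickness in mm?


Remaining wall = original − CR × time
t = 10.9 − 0.08*15 = 10.9 − 1.2 = 9.7 mm

9.7 mm


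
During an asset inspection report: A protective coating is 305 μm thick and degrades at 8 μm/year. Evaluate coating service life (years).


Service life = thickness / degradation rate
Life = 305 / 8 = 38.1 years

38.1 years


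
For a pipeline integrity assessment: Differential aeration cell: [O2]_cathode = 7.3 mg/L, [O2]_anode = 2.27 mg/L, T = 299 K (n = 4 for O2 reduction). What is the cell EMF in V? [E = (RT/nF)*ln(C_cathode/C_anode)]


Apply the Nernst concentration-cell relation: E = (RT/nF)*ln(C_cathode/C_anode)
RT/nF = 8.314*299/(4*96485) = 0.00644112 V
ln(7.3/2.27) = 1.16809
E = 0.00644112 * 1.16809 = 0.00752 V

0.00752 V


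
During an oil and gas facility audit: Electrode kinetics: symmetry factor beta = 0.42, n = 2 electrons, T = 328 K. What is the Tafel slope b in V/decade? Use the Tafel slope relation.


Apply the Tafel slope relation: b = 2.303*R*T/(beta*n*F)
Numerator: 2.303 * 8.314 * 328 = 6280.26
Denominator: 0.42 * 2 * 96485 = 81047.4
b = 6280.26 / 81047.4 = 0.0775 V/decade

0.0775 V/decade


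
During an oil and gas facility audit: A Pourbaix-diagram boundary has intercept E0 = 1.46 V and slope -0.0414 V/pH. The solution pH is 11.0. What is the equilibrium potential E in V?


Apply the Pourbaix line equation: E = E0 + slope*pH
E = 1.46 + (-0.0414)*11.0 = 1.46 + (-0.4554) = 1.0046 V
Rounded to 4 decimal places: E = 1.0046 V

1.0046 V


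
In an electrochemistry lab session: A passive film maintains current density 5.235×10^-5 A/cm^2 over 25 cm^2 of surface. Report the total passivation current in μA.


I = i_pass * A, then convert A → μA (×10^6)
I = 5.235×10^-5 * 25 * 10^6 = 1308.75 μA

1308.75 μA


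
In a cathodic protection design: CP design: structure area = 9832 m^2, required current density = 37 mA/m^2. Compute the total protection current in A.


I = area * current density, then convert mA → A (÷1000)
I = 9832 * 37 / 1000 = 363.78 A

363.78 A


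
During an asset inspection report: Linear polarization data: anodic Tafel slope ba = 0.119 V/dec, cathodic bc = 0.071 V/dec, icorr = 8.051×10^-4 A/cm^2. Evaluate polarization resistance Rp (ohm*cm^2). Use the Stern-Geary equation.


Apply the Stern-Geary equation: Rp = ba*bc / (2.303*icorr*(ba+bc))
ba*bc = 0.119*0.071 = 0.008449
ba+bc = 0.19; 2.303*icorr*(ba+bc) = 2.303*8.051×10^-4*0.19 = 3.5228761×10^-4
Rp = 0.008449 / 3.5228761×10^-4 = 24.0 ohm*cm^2

24.0 ohm*cm^2


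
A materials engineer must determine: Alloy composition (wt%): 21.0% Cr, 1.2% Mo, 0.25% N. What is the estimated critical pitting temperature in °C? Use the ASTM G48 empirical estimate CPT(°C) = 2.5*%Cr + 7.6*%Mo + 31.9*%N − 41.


Apply the ASTM G48 empirical CPT estimate: CPT(°C) = 2.5*%Cr + 7.6*%Mo + 31.9*%N − 41
2.5*21.0 = 52.5; 7.6*1.2 = 9.12; 31.9*0.25 = 7.975
CPT = 52.5 + 9.12 + 7.975 − 41 = 28.595 °C
Rounded to 0.1 °C: CPT ≈ 28.6 °C

28.6 °C


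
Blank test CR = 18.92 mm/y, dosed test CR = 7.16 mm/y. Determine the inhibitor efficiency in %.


Apply the inhibitor-efficiency definition: IE = (CR_blank − CR_inh)/CR_blank × 100
IE = (18.92 − 7.16) / 18.92 × 100
IE = 11.76 / 18.92 × 100 = 62.2 %

62.2 %


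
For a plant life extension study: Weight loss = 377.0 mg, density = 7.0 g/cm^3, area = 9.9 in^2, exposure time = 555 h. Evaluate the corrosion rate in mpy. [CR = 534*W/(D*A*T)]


Apply the mpy weight-loss relation: CR = 534 * W / (D * A * T)
Numerator: 534 * 377.0 = 201318.0
Denominator: 7.0 * 9.9 * 555 = 38461.5
CR = 201318.0 / 38461.5 = 5.2343 mpy

5.2343 mpy


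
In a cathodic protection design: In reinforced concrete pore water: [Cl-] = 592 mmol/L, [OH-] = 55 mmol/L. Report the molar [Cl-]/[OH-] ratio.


Threshold parameter = [Cl-] / [OH-] (molar basis; both in mmol/L, so units cancel)
Ratio = 592 / 55 = 10.76

10.76


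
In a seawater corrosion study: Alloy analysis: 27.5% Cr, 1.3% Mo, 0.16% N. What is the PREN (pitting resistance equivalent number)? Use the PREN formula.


Apply the PREN formula: PREN = Cr + 3.3*Mo + 16*N
PREN = 27.5 + 3.3*1.3 + 16*0.16
PREN = 27.5 + 4.29 + 2.56 = 34.35

34.35


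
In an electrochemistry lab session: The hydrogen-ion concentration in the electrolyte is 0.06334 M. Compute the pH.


pH = −log10[H+]
pH = −log10(0.06334) = 1.2

1.2


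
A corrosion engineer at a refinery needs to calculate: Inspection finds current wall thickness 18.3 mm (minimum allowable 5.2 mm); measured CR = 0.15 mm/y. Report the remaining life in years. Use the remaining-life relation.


Apply the remaining-life relation: RL = (t_current − t_min) / CR
RL = (18.3 − 5.2) / 0.15 = 13.1 / 0.15 = 87.3 years

87.3 years


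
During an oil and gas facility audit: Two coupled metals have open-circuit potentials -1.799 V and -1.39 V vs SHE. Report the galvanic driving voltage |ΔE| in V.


Driving voltage is the absolute potential difference.
|ΔE| = |-1.799 − (-1.39)| = 0.409 V

0.409 V


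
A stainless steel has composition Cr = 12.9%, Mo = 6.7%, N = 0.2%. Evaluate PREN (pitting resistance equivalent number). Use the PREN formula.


Apply the PREN formula: PREN = Cr + 3.3*Mo + 16*N
PREN = 12.9 + 3.3*6.7 + 16*0.2
PREN = 12.9 + 22.11 + 3.2 = 38.21

38.21


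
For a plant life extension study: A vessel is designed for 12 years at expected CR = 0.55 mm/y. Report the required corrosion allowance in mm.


Corrosion allowance = CR × design life
CA = 0.55 * 12 = 6.6 mm

6.6 mm


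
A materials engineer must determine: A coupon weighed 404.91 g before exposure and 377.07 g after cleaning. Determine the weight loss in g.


Weight loss = initial − final
WL = 404.91 − 377.07 = 27.84 g

27.84 g


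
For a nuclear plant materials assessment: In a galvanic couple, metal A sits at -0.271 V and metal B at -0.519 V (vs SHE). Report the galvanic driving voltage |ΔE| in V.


Driving voltage is the absolute potential difference.
|ΔE| = |-0.271 − (-0.519)| = 0.248 V

0.248 V


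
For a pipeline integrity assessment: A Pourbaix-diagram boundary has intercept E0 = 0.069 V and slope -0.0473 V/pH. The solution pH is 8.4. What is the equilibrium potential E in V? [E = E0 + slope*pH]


Apply the Pourbaix line equation: E = E0 + slope*pH
E = 0.069 + (-0.0473)*8.4 = 0.069 + (-0.39732) = -0.32832 V
Rounded to 3 decimal places: E = -0.328 V

-0.328 V


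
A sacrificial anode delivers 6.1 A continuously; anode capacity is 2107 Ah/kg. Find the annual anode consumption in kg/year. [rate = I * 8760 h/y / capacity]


Annual consumption = current * hours per year / capacity
Rate = 6.1 * 8760 / 2107 = 25.4 kg/year

25.4 kg/year


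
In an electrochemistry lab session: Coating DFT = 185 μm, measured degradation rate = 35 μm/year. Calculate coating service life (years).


Service life = thickness / degradation rate
Life = 185 / 35 = 5.3 years

5.3 years


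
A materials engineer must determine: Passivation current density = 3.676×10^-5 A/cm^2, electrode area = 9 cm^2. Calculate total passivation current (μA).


I = i_pass * A, then convert A → μA (×10^6)
I = 3.676×10^-5 * 9 * 10^6 = 330.84 μA

330.84 μA


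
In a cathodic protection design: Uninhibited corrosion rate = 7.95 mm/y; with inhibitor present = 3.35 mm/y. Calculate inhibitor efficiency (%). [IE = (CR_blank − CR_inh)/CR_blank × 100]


Apply the inhibitor-efficiency definition: IE = (CR_blank − CR_inh)/CR_blank × 100
IE = (7.95 − 3.35) / 7.95 × 100
IE = 4.6 / 7.95 × 100 = 57.9 %

57.9 %


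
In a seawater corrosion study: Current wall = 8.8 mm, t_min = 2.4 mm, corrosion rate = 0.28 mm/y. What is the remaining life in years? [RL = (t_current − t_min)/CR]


Apply the remaining-life relation: RL = (t_current − t_min) / CR
RL = (8.8 − 2.4) / 0.28 = 6.4 / 0.28 = 22.9 years

22.9 years


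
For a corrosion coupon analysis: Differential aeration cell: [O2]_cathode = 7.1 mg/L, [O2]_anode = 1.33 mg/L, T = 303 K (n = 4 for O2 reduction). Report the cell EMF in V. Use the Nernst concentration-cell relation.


Apply the Nernst concentration-cell relation: E = (RT/nF)*ln(C_cathode/C_anode)
RT/nF = 8.314*303/(4*96485) = 0.00652729 V
ln(7.1/1.33) = 1.67492
E = 0.00652729 * 1.67492 = 0.01093 V

0.01093 V


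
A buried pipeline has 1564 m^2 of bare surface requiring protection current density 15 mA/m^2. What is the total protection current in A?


I = area * current density, then convert mA → A (÷1000)
I = 1564 * 15 / 1000 = 23.46 A

23.46 A


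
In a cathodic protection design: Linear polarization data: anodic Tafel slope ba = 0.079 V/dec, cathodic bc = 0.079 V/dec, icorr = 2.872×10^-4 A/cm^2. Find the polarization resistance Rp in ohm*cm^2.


Apply the Stern-Geary equation: Rp = ba*bc / (2.303*icorr*(ba+bc))
ba*bc = 0.079*0.079 = 0.006241
ba+bc = 0.158; 2.303*icorr*(ba+bc) = 2.303*2.872×10^-4*0.158 = 1.0450461×10^-4
Rp = 0.006241 / 1.0450461×10^-4 = 59.72 ohm*cm^2

59.72 ohm*cm^2


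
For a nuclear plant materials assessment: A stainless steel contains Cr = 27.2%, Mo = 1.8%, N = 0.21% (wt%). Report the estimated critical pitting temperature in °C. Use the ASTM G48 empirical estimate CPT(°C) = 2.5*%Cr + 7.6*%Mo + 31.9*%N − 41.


Apply the ASTM G48 empirical CPT estimate: CPT(°C) = 2.5*%Cr + 7.6*%Mo + 31.9*%N − 41
2.5*27.2 = 68; 7.6*1.8 = 13.68; 31.9*0.21 = 6.699
CPT = 68 + 13.68 + 6.699 − 41 = 47.379 °C
Rounded to 0.1 °C: CPT ≈ 47.4 °C

47.4 °C


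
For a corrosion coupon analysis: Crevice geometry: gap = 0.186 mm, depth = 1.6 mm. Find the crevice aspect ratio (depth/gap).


Aspect ratio = depth / gap
Ratio = 1.6 / 0.186 = 8.6

8.6


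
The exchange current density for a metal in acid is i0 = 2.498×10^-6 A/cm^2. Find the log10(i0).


i0 = 2.498×10^-6 A/cm^2
log10(i0) = -5.602

-5.602


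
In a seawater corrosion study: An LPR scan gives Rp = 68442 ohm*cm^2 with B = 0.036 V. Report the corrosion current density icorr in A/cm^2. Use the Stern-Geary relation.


Apply the Stern-Geary relation: icorr = B / Rp
icorr = 0.036 / 68442 = 5.26×10^-7 A/cm^2

5.26×10^-7 A/cm^2


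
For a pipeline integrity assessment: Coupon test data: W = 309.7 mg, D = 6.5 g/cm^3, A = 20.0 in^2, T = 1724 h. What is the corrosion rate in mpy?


Apply the mpy weight-loss relation: CR = 534 * W / (D * A * T)
Numerator: 534 * 309.7 = 165379.8
Denominator: 6.5 * 20.0 * 1724 = 224120.0
CR = 165379.8 / 224120.0 = 0.73791 mpy

0.73791 mpy


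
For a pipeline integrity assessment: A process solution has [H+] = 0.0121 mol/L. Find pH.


pH = −log10[H+]
pH = −log10(0.0121) = 1.92

1.92


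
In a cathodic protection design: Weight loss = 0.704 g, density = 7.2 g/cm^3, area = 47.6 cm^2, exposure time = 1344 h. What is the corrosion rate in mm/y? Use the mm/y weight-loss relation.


Apply the mm/y weight-loss relation: CR = 87600 * W / (D * A * T)
Numerator: 87600 * 0.704 = 61670.4
Denominator: 7.2 * 47.6 * 1344 = 460615.68
CR = 61670.4 / 460615.68 = 0.13389 mm/y

0.13389 mm/y


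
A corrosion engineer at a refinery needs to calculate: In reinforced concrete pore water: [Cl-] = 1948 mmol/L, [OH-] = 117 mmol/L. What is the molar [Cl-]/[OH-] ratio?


Threshold parameter = [Cl-] / [OH-] (molar basis; both in mmol/L, so units cancel)
Ratio = 1948 / 117 = 16.65

16.65


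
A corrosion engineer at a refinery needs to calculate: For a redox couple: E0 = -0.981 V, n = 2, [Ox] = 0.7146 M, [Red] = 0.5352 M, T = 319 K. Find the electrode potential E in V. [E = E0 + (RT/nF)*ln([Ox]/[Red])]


Apply the Nernst equation: E = E0 + (RT/nF)*ln([Ox]/[Red])
Step 1: RT/nF = 8.314*319/(2*96485) = 0.01374393 V
Step 2: [Ox]/[Red] = 0.7146/0.5352 = 1.335202
Step 3: ln(1.335202) = 0.289083
Step 4: correction = 0.01374393 * 0.289083 = 0.004 V
E = -0.981 + 0.004 = -0.977 V

-0.977 V


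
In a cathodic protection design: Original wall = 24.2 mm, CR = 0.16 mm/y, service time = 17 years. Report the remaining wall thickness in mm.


Remaining wall = original − CR × time
t = 24.2 − 0.16*17 = 24.2 − 2.72 = 21.48 mm

21.48 mm


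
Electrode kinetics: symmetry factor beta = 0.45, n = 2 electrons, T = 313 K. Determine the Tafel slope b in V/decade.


Apply the Tafel slope relation: b = 2.303*R*T/(beta*n*F)
Numerator: 2.303 * 8.314 * 313 = 5993.06
Denominator: 0.45 * 2 * 96485 = 86836.5
b = 5993.06 / 86836.5 = 0.069 V/decade

0.069 V/decade


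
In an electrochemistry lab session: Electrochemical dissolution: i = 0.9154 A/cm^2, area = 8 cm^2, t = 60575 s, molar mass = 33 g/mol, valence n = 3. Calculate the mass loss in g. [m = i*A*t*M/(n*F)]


Apply Faraday's law: m = i*A*t*M / (n*F)
Total charge passed Q = i*A*t = 0.9154*8*60575 = 443602.84 C
m = Q*M/(n*F) = 443602.84*33/(3*96485) = 50.574 g

50.574 g


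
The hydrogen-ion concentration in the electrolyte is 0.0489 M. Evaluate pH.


pH = −log10[H+]
pH = −log10(0.0489) = 1.31

1.31


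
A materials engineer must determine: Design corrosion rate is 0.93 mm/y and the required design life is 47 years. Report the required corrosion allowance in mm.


Corrosion allowance = CR × design life
CA = 0.93 * 47 = 43.71 mm

43.71 mm


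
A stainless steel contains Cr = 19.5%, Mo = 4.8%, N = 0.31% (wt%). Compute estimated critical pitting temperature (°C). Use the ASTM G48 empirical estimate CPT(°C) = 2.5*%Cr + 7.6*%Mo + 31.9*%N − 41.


Apply the ASTM G48 empirical CPT estimate: CPT(°C) = 2.5*%Cr + 7.6*%Mo + 31.9*%N − 41
2.5*19.5 = 48.75; 7.6*4.8 = 36.48; 31.9*0.31 = 9.889
CPT = 48.75 + 36.48 + 9.889 − 41 = 54.119 °C
Rounded to 0.1 °C: CPT ≈ 54.1 °C

54.1 °C


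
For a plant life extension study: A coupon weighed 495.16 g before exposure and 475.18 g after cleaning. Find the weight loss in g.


Weight loss = initial − final
WL = 495.16 − 475.18 = 19.98 g

19.98 g


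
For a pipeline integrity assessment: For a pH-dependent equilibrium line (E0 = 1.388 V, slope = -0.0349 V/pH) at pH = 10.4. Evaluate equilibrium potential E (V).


Apply the Pourbaix line equation: E = E0 + slope*pH
E = 1.388 + (-0.0349)*10.4 = 1.388 + (-0.36296) = 1.02504 V
Rounded to 3 decimal places: E = 1.025 V

1.025 V


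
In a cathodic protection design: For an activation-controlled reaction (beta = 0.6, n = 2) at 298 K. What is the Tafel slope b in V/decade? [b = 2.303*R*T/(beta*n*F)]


Apply the Tafel slope relation: b = 2.303*R*T/(beta*n*F)
Numerator: 2.303 * 8.314 * 298 = 5705.85
Denominator: 0.6 * 2 * 96485 = 115782.0
b = 5705.85 / 115782.0 = 0.0493 V/decade

0.0493 V/decade


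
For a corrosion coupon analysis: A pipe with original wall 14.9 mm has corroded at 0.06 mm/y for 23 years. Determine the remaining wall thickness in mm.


Remaining wall = original − CR × time
t = 14.9 − 0.06*23 = 14.9 − 1.38 = 13.52 mm

13.52 mm


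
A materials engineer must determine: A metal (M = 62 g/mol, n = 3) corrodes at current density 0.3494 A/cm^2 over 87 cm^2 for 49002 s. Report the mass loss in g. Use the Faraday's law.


Apply Faraday's law: m = i*A*t*M / (n*F)
Total charge passed Q = i*A*t = 0.3494*87*49002 = 1489552.9956 C
m = Q*M/(n*F) = 1489552.9956*62/(3*96485) = 319.056 g

319.056 g


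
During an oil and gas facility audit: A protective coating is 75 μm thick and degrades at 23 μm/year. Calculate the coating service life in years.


Service life = thickness / degradation rate
Life = 75 / 23 = 3.3 years

3.3 years


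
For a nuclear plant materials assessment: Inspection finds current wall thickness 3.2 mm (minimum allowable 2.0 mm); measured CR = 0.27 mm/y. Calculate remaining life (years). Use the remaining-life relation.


Apply the remaining-life relation: RL = (t_current − t_min) / CR
RL = (3.2 − 2.0) / 0.27 = 1.2 / 0.27 = 4.4 years

4.4 years


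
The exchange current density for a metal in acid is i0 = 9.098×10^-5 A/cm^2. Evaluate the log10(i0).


i0 = 9.098×10^-5 A/cm^2
log10(i0) = -4.041

-4.041


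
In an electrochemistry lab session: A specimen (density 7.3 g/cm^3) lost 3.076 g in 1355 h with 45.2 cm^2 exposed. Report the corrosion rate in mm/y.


Apply the mm/y weight-loss relation: CR = 87600 * W / (D * A * T)
Numerator: 87600 * 3.076 = 269457.6
Denominator: 7.3 * 45.2 * 1355 = 447095.8
CR = 269457.6 / 447095.8 = 0.602684 mm/y

0.602684 mm/y


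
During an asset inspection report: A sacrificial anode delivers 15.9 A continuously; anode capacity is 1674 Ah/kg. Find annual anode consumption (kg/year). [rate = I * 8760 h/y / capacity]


Annual consumption = current * hours per year / capacity
Rate = 15.9 * 8760 / 1674 = 83.2 kg/year

83.2 kg/year


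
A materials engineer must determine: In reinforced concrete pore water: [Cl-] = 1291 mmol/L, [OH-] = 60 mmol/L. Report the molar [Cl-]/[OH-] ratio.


Threshold parameter = [Cl-] / [OH-] (molar basis; both in mmol/L, so units cancel)
Ratio = 1291 / 60 = 21.52

21.52


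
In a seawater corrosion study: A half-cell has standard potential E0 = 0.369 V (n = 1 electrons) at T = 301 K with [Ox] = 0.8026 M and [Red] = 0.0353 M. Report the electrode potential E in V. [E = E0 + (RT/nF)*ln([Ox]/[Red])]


Apply the Nernst equation: E = E0 + (RT/nF)*ln([Ox]/[Red])
Step 1: RT/nF = 8.314*301/(1*96485) = 0.02593682 V
Step 2: [Ox]/[Red] = 0.8026/0.0353 = 22.736544
Step 3: ln(22.736544) = 3.123973
Step 4: correction = 0.02593682 * 3.123973 = 0.081 V
E = 0.369 + 0.081 = 0.45 V

0.45 V


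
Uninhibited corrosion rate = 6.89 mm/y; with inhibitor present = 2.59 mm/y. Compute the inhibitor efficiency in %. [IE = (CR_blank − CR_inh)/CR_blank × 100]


Apply the inhibitor-efficiency definition: IE = (CR_blank − CR_inh)/CR_blank × 100
IE = (6.89 − 2.59) / 6.89 × 100
IE = 4.3 / 6.89 × 100 = 62.4 %

62.4 %


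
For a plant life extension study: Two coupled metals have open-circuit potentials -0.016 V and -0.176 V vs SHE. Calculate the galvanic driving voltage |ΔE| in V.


Driving voltage is the absolute potential difference.
|ΔE| = |-0.016 − (-0.176)| = 0.16 V

0.16 V


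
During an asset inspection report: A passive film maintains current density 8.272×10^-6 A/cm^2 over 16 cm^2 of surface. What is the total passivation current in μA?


I = i_pass * A, then convert A → μA (×10^6)
I = 8.272×10^-6 * 16 * 10^6 = 132.35 μA

132.35 μA


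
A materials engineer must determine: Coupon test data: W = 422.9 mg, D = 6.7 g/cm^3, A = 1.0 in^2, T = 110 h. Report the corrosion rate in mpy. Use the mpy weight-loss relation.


Apply the mpy weight-loss relation: CR = 534 * W / (D * A * T)
Numerator: 534 * 422.9 = 225828.6
Denominator: 6.7 * 1.0 * 110 = 737.0
CR = 225828.6 / 737.0 = 306.41601 mpy

306.41601 mpy


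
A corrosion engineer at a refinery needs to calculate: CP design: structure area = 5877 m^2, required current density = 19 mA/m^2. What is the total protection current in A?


I = area * current density, then convert mA → A (÷1000)
I = 5877 * 19 / 1000 = 111.66 A

111.66 A


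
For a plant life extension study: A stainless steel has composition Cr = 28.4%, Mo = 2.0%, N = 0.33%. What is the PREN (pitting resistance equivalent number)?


Apply the PREN formula: PREN = Cr + 3.3*Mo + 16*N
PREN = 28.4 + 3.3*2.0 + 16*0.33
PREN = 28.4 + 6.6 + 5.28 = 40.28

40.28


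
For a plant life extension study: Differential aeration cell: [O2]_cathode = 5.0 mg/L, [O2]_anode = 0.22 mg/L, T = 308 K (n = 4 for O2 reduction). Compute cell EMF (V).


Apply the Nernst concentration-cell relation: E = (RT/nF)*ln(C_cathode/C_anode)
RT/nF = 8.314*308/(4*96485) = 0.006635 V
ln(5.0/0.22) = 3.12357
E = 0.006635 * 3.12357 = 0.02072 V

0.02072 V


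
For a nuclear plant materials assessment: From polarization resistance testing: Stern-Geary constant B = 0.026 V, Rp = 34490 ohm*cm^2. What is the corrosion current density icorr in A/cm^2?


Apply the Stern-Geary relation: icorr = B / Rp
icorr = 0.026 / 34490 = 7.538×10^-7 A/cm^2

7.538×10^-7 A/cm^2


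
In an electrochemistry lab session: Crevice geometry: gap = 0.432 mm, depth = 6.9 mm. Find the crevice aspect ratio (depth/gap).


Aspect ratio = depth / gap
Ratio = 6.9 / 0.432 = 16.0

16.0


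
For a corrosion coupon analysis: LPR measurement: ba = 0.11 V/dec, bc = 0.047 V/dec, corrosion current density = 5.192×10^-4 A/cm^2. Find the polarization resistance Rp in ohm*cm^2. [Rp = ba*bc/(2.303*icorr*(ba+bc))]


Apply the Stern-Geary equation: Rp = ba*bc / (2.303*icorr*(ba+bc))
ba*bc = 0.11*0.047 = 0.00517
ba+bc = 0.157; 2.303*icorr*(ba+bc) = 2.303*5.192×10^-4*0.157 = 1.8772766×10^-4
Rp = 0.00517 / 1.8772766×10^-4 = 27.5 ohm*cm^2

27.5 ohm*cm^2


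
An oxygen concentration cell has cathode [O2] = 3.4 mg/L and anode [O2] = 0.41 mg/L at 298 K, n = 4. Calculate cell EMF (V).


Apply the Nernst concentration-cell relation: E = (RT/nF)*ln(C_cathode/C_anode)
RT/nF = 8.314*298/(4*96485) = 0.00641958 V
ln(3.4/0.41) = 2.11537
E = 0.00641958 * 2.11537 = 0.01358 V

0.01358 V


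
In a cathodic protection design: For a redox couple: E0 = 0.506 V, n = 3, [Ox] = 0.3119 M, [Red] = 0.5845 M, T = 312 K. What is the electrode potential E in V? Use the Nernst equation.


Apply the Nernst equation: E = E0 + (RT/nF)*ln([Ox]/[Red])
Step 1: RT/nF = 8.314*312/(3*96485) = 0.00896156 V
Step 2: [Ox]/[Red] = 0.3119/0.5845 = 0.533618
Step 3: ln(0.533618) = -0.628075
Step 4: correction = 0.00896156 * -0.628075 = -0.0056 V
E = 0.506 + -0.0056 = 0.5004 V

0.5004 V


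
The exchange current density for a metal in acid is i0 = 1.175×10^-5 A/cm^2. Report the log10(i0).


i0 = 1.175×10^-5 A/cm^2
log10(i0) = -4.93

-4.93


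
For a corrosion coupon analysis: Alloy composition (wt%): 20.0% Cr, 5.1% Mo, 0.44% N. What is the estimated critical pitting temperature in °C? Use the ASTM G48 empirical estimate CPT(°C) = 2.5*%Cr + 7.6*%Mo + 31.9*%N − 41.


Apply the ASTM G48 empirical CPT estimate: CPT(°C) = 2.5*%Cr + 7.6*%Mo + 31.9*%N − 41
2.5*20.0 = 50; 7.6*5.1 = 38.76; 31.9*0.44 = 14.036
CPT = 50 + 38.76 + 14.036 − 41 = 61.796 °C
Rounded to 0.1 °C: CPT ≈ 61.8 °C

61.8 °C


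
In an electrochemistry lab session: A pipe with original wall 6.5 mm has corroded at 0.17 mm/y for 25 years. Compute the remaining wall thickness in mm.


Remaining wall = original − CR × time
t = 6.5 − 0.17*25 = 6.5 − 4.25 = 2.25 mm

2.25 mm


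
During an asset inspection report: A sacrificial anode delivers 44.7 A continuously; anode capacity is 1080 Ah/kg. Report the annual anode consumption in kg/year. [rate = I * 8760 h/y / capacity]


Annual consumption = current * hours per year / capacity
Rate = 44.7 * 8760 / 1080 = 362.6 kg/year

362.6 kg/year


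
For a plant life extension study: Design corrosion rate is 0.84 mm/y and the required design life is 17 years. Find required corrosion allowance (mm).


Corrosion allowance = CR × design life
CA = 0.84 * 17 = 14.28 mm

14.28 mm


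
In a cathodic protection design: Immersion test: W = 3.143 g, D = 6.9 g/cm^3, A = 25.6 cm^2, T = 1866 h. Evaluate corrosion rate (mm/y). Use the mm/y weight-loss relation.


Apply the mm/y weight-loss relation: CR = 87600 * W / (D * A * T)
Numerator: 87600 * 3.143 = 275326.8
Denominator: 6.9 * 25.6 * 1866 = 329610.24
CR = 275326.8 / 329610.24 = 0.83531 mm/y

0.83531 mm/y


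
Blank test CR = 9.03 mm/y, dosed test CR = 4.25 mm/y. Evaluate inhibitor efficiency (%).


Apply the inhibitor-efficiency definition: IE = (CR_blank − CR_inh)/CR_blank × 100
IE = (9.03 − 4.25) / 9.03 × 100
IE = 4.78 / 9.03 × 100 = 52.9 %

52.9 %


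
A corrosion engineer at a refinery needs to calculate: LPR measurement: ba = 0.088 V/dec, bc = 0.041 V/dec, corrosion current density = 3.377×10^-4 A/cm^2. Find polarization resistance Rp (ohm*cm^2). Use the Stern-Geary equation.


Apply the Stern-Geary equation: Rp = ba*bc / (2.303*icorr*(ba+bc))
ba*bc = 0.088*0.041 = 0.003608
ba+bc = 0.129; 2.303*icorr*(ba+bc) = 2.303*3.377×10^-4*0.129 = 1.0032628×10^-4
Rp = 0.003608 / 1.0032628×10^-4 = 36.0 ohm*cm^2

36.0 ohm*cm^2


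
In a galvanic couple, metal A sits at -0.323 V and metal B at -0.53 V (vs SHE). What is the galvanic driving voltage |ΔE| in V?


Driving voltage is the absolute potential difference.
|ΔE| = |-0.323 − (-0.53)| = 0.207 V

0.207 V


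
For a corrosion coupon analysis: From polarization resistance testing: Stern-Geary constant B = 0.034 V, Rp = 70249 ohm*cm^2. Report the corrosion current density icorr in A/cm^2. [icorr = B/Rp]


Apply the Stern-Geary relation: icorr = B / Rp
icorr = 0.034 / 70249 = 4.84×10^-7 A/cm^2

4.84×10^-7 A/cm^2


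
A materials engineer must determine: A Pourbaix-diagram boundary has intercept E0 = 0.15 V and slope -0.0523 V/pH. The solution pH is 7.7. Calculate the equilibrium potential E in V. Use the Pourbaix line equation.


Apply the Pourbaix line equation: E = E0 + slope*pH
E = 0.15 + (-0.0523)*7.7 = 0.15 + (-0.40271) = -0.25271 V
Rounded to 4 decimal places: E = -0.2527 V

-0.2527 V


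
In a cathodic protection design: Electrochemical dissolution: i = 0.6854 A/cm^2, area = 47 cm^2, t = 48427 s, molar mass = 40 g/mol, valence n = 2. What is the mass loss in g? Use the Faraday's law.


Apply Faraday's law: m = i*A*t*M / (n*F)
Total charge passed Q = i*A*t = 0.6854*47*48427 = 1560017.6926 C
m = Q*M/(n*F) = 1560017.6926*40/(2*96485) = 323.37 g

323.37 g


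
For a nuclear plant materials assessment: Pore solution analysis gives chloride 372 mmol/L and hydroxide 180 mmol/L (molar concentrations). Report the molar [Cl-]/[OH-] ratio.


Threshold parameter = [Cl-] / [OH-] (molar basis; both in mmol/L, so units cancel)
Ratio = 372 / 180 = 2.07

2.07


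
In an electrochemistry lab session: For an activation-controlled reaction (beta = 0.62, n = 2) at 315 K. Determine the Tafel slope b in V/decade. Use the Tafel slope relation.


Apply the Tafel slope relation: b = 2.303*R*T/(beta*n*F)
Numerator: 2.303 * 8.314 * 315 = 6031.35
Denominator: 0.62 * 2 * 96485 = 119641.4
b = 6031.35 / 119641.4 = 0.05 V/decade

0.05 V/decade


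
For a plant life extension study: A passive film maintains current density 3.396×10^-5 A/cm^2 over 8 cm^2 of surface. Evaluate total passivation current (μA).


I = i_pass * A, then convert A → μA (×10^6)
I = 3.396×10^-5 * 8 * 10^6 = 271.68 μA

271.68 μA


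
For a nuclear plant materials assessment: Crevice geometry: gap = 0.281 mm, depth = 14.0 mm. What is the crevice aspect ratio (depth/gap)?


Aspect ratio = depth / gap
Ratio = 14.0 / 0.281 = 49.8

49.8


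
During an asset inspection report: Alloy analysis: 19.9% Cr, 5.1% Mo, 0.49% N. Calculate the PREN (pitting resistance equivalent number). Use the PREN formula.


Apply the PREN formula: PREN = Cr + 3.3*Mo + 16*N
PREN = 19.9 + 3.3*5.1 + 16*0.49
PREN = 19.9 + 16.83 + 7.84 = 44.57

44.57


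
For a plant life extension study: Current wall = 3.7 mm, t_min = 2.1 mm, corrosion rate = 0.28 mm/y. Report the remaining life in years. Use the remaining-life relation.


Apply the remaining-life relation: RL = (t_current − t_min) / CR
RL = (3.7 − 2.1) / 0.28 = 1.6 / 0.28 = 5.7 years

5.7 years


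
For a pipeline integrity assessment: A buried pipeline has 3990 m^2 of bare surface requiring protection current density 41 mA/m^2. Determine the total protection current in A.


I = area * current density, then convert mA → A (÷1000)
I = 3990 * 41 / 1000 = 163.59 A

163.59 A


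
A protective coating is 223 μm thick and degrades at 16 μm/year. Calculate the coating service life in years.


Service life = thickness / degradation rate
Life = 223 / 16 = 13.9 years

13.9 years


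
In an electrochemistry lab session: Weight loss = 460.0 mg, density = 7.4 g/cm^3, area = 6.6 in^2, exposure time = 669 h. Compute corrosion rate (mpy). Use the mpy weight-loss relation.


Apply the mpy weight-loss relation: CR = 534 * W / (D * A * T)
Numerator: 534 * 460.0 = 245640.0
Denominator: 7.4 * 6.6 * 669 = 32673.96
CR = 245640.0 / 32673.96 = 7.51791 mpy

7.51791 mpy


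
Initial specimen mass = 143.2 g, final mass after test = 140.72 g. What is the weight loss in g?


Weight loss = initial − final
WL = 143.2 − 140.72 = 2.48 g

2.48 g


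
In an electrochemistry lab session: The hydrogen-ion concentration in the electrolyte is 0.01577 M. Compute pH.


pH = −log10[H+]
pH = −log10(0.01577) = 1.8

1.8


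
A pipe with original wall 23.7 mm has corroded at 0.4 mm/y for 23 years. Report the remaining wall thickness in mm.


Remaining wall = original − CR × time
t = 23.7 − 0.4*23 = 23.7 − 9.2 = 14.5 mm

14.5 mm


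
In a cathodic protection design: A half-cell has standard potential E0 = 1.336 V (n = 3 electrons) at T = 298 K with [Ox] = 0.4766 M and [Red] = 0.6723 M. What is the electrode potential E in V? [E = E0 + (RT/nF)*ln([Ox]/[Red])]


Apply the Nernst equation: E = E0 + (RT/nF)*ln([Ox]/[Red])
Step 1: RT/nF = 8.314*298/(3*96485) = 0.00855944 V
Step 2: [Ox]/[Red] = 0.4766/0.6723 = 0.70891
Step 3: ln(0.70891) = -0.344027
Step 4: correction = 0.00855944 * -0.344027 = -0.003 V
E = 1.336 + -0.003 = 1.333 V

1.333 V


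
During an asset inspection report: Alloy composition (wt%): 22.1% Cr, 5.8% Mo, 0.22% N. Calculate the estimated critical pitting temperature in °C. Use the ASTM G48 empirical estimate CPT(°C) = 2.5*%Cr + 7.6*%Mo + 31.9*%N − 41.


Apply the ASTM G48 empirical CPT estimate: CPT(°C) = 2.5*%Cr + 7.6*%Mo + 31.9*%N − 41
2.5*22.1 = 55.25; 7.6*5.8 = 44.08; 31.9*0.22 = 7.018
CPT = 55.25 + 44.08 + 7.018 − 41 = 65.348 °C
Rounded to 0.1 °C: CPT ≈ 65.3 °C

65.3 °C


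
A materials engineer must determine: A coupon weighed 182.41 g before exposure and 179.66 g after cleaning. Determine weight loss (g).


Weight loss = initial − final
WL = 182.41 − 179.66 = 2.75 g

2.75 g


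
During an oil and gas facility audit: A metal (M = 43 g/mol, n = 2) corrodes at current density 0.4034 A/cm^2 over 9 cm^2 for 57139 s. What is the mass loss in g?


Apply Faraday's law: m = i*A*t*M / (n*F)
Total charge passed Q = i*A*t = 0.4034*9*57139 = 207448.8534 C
m = Q*M/(n*F) = 207448.8534*43/(2*96485) = 46.226 g

46.226 g


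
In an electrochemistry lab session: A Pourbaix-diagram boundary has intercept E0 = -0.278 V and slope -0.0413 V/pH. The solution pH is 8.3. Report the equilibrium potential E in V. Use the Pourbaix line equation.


Apply the Pourbaix line equation: E = E0 + slope*pH
E = -0.278 + (-0.0413)*8.3 = -0.278 + (-0.34279) = -0.62079 V
Rounded to 3 decimal places: E = -0.621 V

-0.621 V


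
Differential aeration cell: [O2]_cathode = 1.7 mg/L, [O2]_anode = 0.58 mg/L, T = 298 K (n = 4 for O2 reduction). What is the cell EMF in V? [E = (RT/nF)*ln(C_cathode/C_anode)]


Apply the Nernst concentration-cell relation: E = (RT/nF)*ln(C_cathode/C_anode)
RT/nF = 8.314*298/(4*96485) = 0.00641958 V
ln(1.7/0.58) = 1.07536
E = 0.00641958 * 1.07536 = 0.0069 V

0.0069 V


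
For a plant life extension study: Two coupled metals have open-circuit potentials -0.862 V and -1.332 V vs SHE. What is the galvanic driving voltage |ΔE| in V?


Driving voltage is the absolute potential difference.
|ΔE| = |-0.862 − (-1.332)| = 0.47 V

0.47 V


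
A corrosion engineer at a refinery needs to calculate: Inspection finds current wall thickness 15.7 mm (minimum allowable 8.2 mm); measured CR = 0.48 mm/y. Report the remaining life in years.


Apply the remaining-life relation: RL = (t_current − t_min) / CR
RL = (15.7 − 8.2) / 0.48 = 7.5 / 0.48 = 15.6 years

15.6 years


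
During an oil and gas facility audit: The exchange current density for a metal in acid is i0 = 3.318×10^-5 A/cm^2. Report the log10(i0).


i0 = 3.318×10^-5 A/cm^2
log10(i0) = -4.479

-4.479


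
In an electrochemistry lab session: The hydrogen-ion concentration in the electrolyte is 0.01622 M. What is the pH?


pH = −log10[H+]
pH = −log10(0.01622) = 1.79

1.79


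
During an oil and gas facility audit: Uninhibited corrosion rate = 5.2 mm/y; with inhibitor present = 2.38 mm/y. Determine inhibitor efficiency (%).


Apply the inhibitor-efficiency definition: IE = (CR_blank − CR_inh)/CR_blank × 100
IE = (5.2 − 2.38) / 5.2 × 100
IE = 2.82 / 5.2 × 100 = 54.2 %

54.2 %


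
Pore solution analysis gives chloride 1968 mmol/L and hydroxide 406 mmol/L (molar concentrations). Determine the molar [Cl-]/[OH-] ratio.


Threshold parameter = [Cl-] / [OH-] (molar basis; both in mmol/L, so units cancel)
Ratio = 1968 / 406 = 4.85

4.85


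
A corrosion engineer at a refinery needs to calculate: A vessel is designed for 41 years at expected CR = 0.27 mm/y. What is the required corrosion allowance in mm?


Corrosion allowance = CR × design life
CA = 0.27 * 41 = 11.07 mm

11.07 mm


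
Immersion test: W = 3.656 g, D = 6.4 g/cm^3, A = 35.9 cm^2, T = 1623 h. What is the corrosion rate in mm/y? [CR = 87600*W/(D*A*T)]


Apply the mm/y weight-loss relation: CR = 87600 * W / (D * A * T)
Numerator: 87600 * 3.656 = 320265.6
Denominator: 6.4 * 35.9 * 1623 = 372900.48
CR = 320265.6 / 372900.48 = 0.85885 mm/y

0.85885 mm/y


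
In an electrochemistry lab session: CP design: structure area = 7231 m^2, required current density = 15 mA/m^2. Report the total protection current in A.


I = area * current density, then convert mA → A (÷1000)
I = 7231 * 15 / 1000 = 108.47 A

108.47 A


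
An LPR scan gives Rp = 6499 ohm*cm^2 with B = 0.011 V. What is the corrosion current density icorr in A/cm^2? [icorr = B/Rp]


Apply the Stern-Geary relation: icorr = B / Rp
icorr = 0.011 / 6499 = 1.693×10^-6 A/cm^2

1.693×10^-6 A/cm^2


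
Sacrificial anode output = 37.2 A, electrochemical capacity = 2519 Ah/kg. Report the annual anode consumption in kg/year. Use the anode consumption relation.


Annual consumption = current * hours per year / capacity
Rate = 37.2 * 8760 / 2519 = 129.4 kg/year

129.4 kg/year


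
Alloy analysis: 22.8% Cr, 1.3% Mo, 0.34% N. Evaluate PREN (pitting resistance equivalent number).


Apply the PREN formula: PREN = Cr + 3.3*Mo + 16*N
PREN = 22.8 + 3.3*1.3 + 16*0.34
PREN = 22.8 + 4.29 + 5.44 = 32.53

32.53


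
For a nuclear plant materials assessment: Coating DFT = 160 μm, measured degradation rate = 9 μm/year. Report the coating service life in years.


Service life = thickness / degradation rate
Life = 160 / 9 = 17.8 years

17.8 years


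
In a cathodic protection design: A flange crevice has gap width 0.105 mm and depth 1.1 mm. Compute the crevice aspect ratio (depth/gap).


Aspect ratio = depth / gap
Ratio = 1.1 / 0.105 = 10.5

10.5


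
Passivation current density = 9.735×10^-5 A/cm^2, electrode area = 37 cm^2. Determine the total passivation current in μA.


I = i_pass * A, then convert A → μA (×10^6)
I = 9.735×10^-5 * 37 * 10^6 = 3601.95 μA

3601.95 μA


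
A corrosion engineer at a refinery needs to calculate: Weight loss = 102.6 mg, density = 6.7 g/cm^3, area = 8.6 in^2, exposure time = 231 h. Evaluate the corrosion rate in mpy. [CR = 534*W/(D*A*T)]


Apply the mpy weight-loss relation: CR = 534 * W / (D * A * T)
Numerator: 534 * 102.6 = 54788.4
Denominator: 6.7 * 8.6 * 231 = 13310.22
CR = 54788.4 / 13310.22 = 4.11627 mpy

4.11627 mpy


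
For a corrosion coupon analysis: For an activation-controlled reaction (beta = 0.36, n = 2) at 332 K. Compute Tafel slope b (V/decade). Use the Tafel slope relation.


Apply the Tafel slope relation: b = 2.303*R*T/(beta*n*F)
Numerator: 2.303 * 8.314 * 332 = 6356.85
Denominator: 0.36 * 2 * 96485 = 69469.2
b = 6356.85 / 69469.2 = 0.092 V/decade

0.092 V/decade


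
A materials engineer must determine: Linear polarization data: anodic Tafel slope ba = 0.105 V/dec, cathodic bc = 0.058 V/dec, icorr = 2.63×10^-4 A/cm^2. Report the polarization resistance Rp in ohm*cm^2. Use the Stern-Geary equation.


Apply the Stern-Geary equation: Rp = ba*bc / (2.303*icorr*(ba+bc))
ba*bc = 0.105*0.058 = 0.00609
ba+bc = 0.163; 2.303*icorr*(ba+bc) = 2.303*2.63×10^-4*0.163 = 9.8727307×10^-5
Rp = 0.00609 / 9.8727307×10^-5 = 61.7 ohm*cm^2

61.7 ohm*cm^2


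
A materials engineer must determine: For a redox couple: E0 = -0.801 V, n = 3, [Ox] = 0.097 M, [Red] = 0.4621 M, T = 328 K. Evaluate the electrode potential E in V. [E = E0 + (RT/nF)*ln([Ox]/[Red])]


Apply the Nernst equation: E = E0 + (RT/nF)*ln([Ox]/[Red])
Step 1: RT/nF = 8.314*328/(3*96485) = 0.00942113 V
Step 2: [Ox]/[Red] = 0.097/0.4621 = 0.209911
Step 3: ln(0.209911) = -1.561072
Step 4: correction = 0.00942113 * -1.561072 = -0.0147 V
E = -0.801 + -0.0147 = -0.8157 V

-0.8157 V


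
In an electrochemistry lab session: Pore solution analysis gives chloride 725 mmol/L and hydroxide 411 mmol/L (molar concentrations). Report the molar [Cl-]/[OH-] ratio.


Threshold parameter = [Cl-] / [OH-] (molar basis; both in mmol/L, so units cancel)
Ratio = 725 / 411 = 1.76

1.76


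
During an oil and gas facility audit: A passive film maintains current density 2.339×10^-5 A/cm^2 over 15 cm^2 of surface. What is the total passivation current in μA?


I = i_pass * A, then convert A → μA (×10^6)
I = 2.339×10^-5 * 15 * 10^6 = 350.85 μA

350.85 μA


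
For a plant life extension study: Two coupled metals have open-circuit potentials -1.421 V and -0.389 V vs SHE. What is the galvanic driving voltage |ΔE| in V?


Driving voltage is the absolute potential difference.
|ΔE| = |-1.421 − (-0.389)| = 1.032 V

1.032 V


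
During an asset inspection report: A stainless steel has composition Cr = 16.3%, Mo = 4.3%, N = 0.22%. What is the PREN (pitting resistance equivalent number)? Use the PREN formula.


Apply the PREN formula: PREN = Cr + 3.3*Mo + 16*N
PREN = 16.3 + 3.3*4.3 + 16*0.22
PREN = 16.3 + 14.19 + 3.52 = 34.01

34.01


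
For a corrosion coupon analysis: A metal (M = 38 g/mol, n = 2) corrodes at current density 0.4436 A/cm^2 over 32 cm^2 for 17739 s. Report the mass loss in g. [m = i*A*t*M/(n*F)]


Apply Faraday's law: m = i*A*t*M / (n*F)
Total charge passed Q = i*A*t = 0.4436*32*17739 = 251808.6528 C
m = Q*M/(n*F) = 251808.6528*38/(2*96485) = 49.58661 g

49.58661 g


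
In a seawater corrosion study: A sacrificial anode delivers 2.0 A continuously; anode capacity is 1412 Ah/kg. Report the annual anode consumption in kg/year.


Annual consumption = current * hours per year / capacity
Rate = 2.0 * 8760 / 1412 = 12.4 kg/year

12.4 kg/year


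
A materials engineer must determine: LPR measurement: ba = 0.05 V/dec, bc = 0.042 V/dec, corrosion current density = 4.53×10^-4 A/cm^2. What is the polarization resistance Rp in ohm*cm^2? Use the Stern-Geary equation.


Apply the Stern-Geary equation: Rp = ba*bc / (2.303*icorr*(ba+bc))
ba*bc = 0.05*0.042 = 0.0021
ba+bc = 0.092; 2.303*icorr*(ba+bc) = 2.303*4.53×10^-4*0.092 = 9.5979828×10^-5
Rp = 0.0021 / 9.5979828×10^-5 = 21.88 ohm*cm^2

21.88 ohm*cm^2


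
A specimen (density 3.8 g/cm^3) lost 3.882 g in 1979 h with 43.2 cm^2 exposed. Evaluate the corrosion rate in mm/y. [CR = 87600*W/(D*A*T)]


Apply the mm/y weight-loss relation: CR = 87600 * W / (D * A * T)
Numerator: 87600 * 3.882 = 340063.2
Denominator: 3.8 * 43.2 * 1979 = 324872.64
CR = 340063.2 / 324872.64 = 1.04676 mm/y

1.04676 mm/y
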